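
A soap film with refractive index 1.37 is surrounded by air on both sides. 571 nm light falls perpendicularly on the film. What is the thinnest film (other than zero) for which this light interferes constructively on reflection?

Ray reflecting at the top interface goes from n = 1.0 toward n = 1.37: a half-wave phase shift.
At the lower boundary (n = 1.37 to n = 1.0) the reflected ray undergoes no phase shift.
Net: one phase inversion between the two reflected rays.
With one net inversion, constructive interference in reflection requires 2 n t = (m + ½) λ.
Minimum at m = 0: t = λ / (4 n) = 571 / (4 × 1.37) = 104 nm.

104 nm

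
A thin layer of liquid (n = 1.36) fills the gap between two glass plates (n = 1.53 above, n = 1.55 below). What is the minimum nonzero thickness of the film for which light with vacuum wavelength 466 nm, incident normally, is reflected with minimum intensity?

171 nm

Ray reflecting at the top interface goes from n = 1.53 toward n = 1.36: no phase shift.
Bottom surface (1.36 → 1.55): reflection off a higher-index medium gives a half-wave phase shift.
Exactly one π shift → a net half-wave offset.
For minimum reflection here: 2 n t = m λ.
Minimum nonzero at m = 1: t = λ / (2 n) = 466 / (2 × 1.36) = 171 nm.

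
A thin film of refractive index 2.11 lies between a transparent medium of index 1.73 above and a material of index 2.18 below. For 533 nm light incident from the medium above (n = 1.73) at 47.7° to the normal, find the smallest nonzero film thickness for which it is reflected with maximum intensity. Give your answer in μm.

0.159 μm

At the upper boundary (n = 1.73 to n = 2.11) the reflected ray undergoes a half-wave phase shift.
At the lower boundary (n = 2.11 to n = 2.18) the reflected ray undergoes a half-wave phase shift.
The two reflections carry the same phase change, so no net offset.
So the condition for constructive reflection is 2 n t cos θ_r = m λ.
Snell's law: 1.73 sin 47.7° = 2.11 sin θ_r → sin θ_r = 0.606, cos θ_r = 0.795.
Minimum nonzero at m = 1: t = λ / (2 n cos θ_r) = 533 / (2 × 2.11 × 0.795) = 159 nm.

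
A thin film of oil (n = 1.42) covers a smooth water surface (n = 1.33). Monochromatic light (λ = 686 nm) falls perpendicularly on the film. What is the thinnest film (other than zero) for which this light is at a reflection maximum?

At the upper boundary (n = 1.0 to n = 1.42) the reflected ray undergoes a half-wave phase shift.
Bottom surface (1.42 → 1.33): reflection off a lower-index medium gives no phase shift.
Exactly one π shift → a net half-wave offset.
For bright reflection here: 2 n t = (m + ½) λ.
Minimum at m = 0: t = λ / (4 n) = 686 / (4 × 1.42) = 121 nm.

121 nm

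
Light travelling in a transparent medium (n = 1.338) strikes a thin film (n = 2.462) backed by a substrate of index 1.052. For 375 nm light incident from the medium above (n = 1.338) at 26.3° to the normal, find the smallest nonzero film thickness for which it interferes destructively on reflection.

78.5 nm

Top surface (1.338 → 2.462): reflection off a higher-index medium gives a half-wave phase shift.
Ray reflecting at the bottom interface goes from n = 2.462 toward n = 1.052: no phase shift.
The two reflections differ by half a wavelength.
With one net inversion, destructive interference in reflection requires 2 n t cos θ_r = m λ.
Snell's law: 1.338 sin 26.3° = 2.462 sin θ_r → sin θ_r = 0.241, cos θ_r = 0.971.
Minimum nonzero at m = 1: t = λ / (2 n cos θ_r) = 375 / (2 × 2.462 × 0.971) = 78.5 nm.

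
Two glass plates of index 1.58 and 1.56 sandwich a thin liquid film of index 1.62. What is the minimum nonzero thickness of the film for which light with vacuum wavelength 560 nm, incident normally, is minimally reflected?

173 nm

At the upper boundary (n = 1.58 to n = 1.62) the reflected ray undergoes a half-wave phase shift.
Bottom surface (1.62 → 1.56): reflection off a lower-index medium gives no phase shift.
Exactly one π shift → a net half-wave offset.
So the condition for destructive reflection is 2 n t = m λ.
Minimum nonzero at m = 1: t = λ / (2 n) = 560 / (2 × 1.62) = 173 nm.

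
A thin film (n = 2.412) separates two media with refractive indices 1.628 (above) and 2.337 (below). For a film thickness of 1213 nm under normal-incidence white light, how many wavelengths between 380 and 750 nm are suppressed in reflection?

8

Top surface (1.628 → 2.412): reflection off a higher-index medium gives a half-wave phase shift.
At the lower boundary (n = 2.412 to n = 2.337) the reflected ray undergoes no phase shift.
Net: one phase inversion between the two reflected rays.
So the condition for destructive reflection is 2 n t = m λ.
λ = 2 n t / m = 5852 / m nm.
m=7: 836 nm (IR); m=8: 731 nm (visible); m=9: 650 nm (visible); m=10: 585 nm (visible); m=11: 532 nm (visible); m=12: 488 nm (visible); m=13: 450 nm (visible); m=14: 418 nm (visible); m=15: 390 nm (visible); m=16: 366 nm (UV).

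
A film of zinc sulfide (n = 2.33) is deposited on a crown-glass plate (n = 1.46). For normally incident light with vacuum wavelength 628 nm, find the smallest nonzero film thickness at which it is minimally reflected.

135 nm

Top surface (1.0 → 2.33): reflection off a higher-index medium gives a half-wave phase shift.
Bottom surface (2.33 → 1.46): reflection off a lower-index medium gives no phase shift.
The two reflections differ by half a wavelength.
So the condition for destructive reflection is 2 n t = m λ.
Minimum nonzero at m = 1: t = λ / (2 n) = 628 / (2 × 2.33) = 135 nm.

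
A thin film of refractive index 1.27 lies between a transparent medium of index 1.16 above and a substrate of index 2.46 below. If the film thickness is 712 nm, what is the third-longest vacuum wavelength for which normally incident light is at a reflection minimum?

Ray reflecting at the top interface goes from n = 1.16 toward n = 1.27: a half-wave phase shift.
Bottom surface (1.27 → 2.46): reflection off a higher-index medium gives a half-wave phase shift.
Net: no relative phase inversion (both shifts match).
For weak reflection here: 2 n t = (m + ½) λ.
λ = 2 n t / (m + ½). The third-longest wavelength is m = 2: λ = 2 × 1.27 × 712 / 2.50 = 723 nm.

723 nm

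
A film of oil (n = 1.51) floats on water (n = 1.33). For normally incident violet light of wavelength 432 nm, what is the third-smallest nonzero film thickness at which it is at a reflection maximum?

Ray reflecting at the top interface goes from n = 1.0 toward n = 1.51: a half-wave phase shift.
At the lower boundary (n = 1.51 to n = 1.33) the reflected ray undergoes no phase shift.
The two reflections differ by half a wavelength.
With one net inversion, constructive interference in reflection requires 2 n t = (m + ½) λ.
The third-smallest nonzero thickness corresponds to m = 2: t = (m + ½) λ / (2 n) = 2.50 × 432 / (2 × 1.51) = 358 nm.

358 nm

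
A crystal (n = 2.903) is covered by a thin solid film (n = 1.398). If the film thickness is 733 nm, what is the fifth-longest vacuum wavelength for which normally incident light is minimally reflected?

455 nm

Top surface (1.0 → 1.398): reflection off a higher-index medium gives a half-wave phase shift.
At the lower boundary (n = 1.398 to n = 2.903) the reflected ray undergoes a half-wave phase shift.
Net: no relative phase inversion (both shifts match).
So the condition for destructive reflection is 2 n t = (m + ½) λ.
λ = 2 n t / (m + ½). The fifth-longest wavelength is m = 4: λ = 2 × 1.398 × 733 / 4.50 = 455 nm.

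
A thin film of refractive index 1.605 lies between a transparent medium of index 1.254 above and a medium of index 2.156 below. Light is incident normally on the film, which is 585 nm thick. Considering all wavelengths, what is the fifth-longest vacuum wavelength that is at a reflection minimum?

417 nm

At the upper boundary (n = 1.254 to n = 1.605) the reflected ray undergoes a half-wave phase shift.
Ray reflecting at the bottom interface goes from n = 1.605 toward n = 2.156: a half-wave phase shift.
Zero or two π shifts → no net half-wave offset.
For weak reflection here: 2 n t = (m + ½) λ.
λ = 2 n t / (m + ½). The fifth-longest wavelength is m = 4: λ = 2 × 1.605 × 585 / 4.50 = 417 nm.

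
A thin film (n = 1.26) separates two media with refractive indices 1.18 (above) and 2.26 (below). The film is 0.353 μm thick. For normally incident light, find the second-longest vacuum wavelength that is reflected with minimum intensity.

Ray reflecting at the top interface goes from n = 1.18 toward n = 1.26: a half-wave phase shift.
At the lower boundary (n = 1.26 to n = 2.26) the reflected ray undergoes a half-wave phase shift.
Zero or two π shifts → no net half-wave offset.
With no net inversion, destructive interference in reflection requires 2 n t = (m + ½) λ.
λ = 2 n t / (m + ½). The second-longest wavelength is m = 1: λ = 2 × 1.26 × 353 / 1.50 = 593 nm.

593 nm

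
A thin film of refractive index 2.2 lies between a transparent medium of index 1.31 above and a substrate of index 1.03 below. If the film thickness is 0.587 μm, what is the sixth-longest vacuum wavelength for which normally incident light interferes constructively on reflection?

470 nm

At the upper boundary (n = 1.31 to n = 2.2) the reflected ray undergoes a half-wave phase shift.
Ray reflecting at the bottom interface goes from n = 2.2 toward n = 1.03: no phase shift.
Exactly one π shift → a net half-wave offset.
For strong reflection here: 2 n t = (m + ½) λ.
λ = 2 n t / (m + ½). The sixth-longest wavelength is m = 5: λ = 2 × 2.2 × 587 / 5.50 = 470 nm.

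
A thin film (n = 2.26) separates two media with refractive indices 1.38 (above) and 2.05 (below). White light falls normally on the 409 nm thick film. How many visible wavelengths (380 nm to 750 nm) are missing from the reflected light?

At the upper boundary (n = 1.38 to n = 2.26) the reflected ray undergoes a half-wave phase shift.
Bottom surface (2.26 → 2.05): reflection off a lower-index medium gives no phase shift.
The two reflections differ by half a wavelength.
So the condition for destructive reflection is 2 n t = m λ.
λ = 2 n t / m = 1849 / m nm.
m=2: 924 nm (IR); m=3: 616 nm (visible); m=4: 462 nm (visible); m=5: 370 nm (UV).

2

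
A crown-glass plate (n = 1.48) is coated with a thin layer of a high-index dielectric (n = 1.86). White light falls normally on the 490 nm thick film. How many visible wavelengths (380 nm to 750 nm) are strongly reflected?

Ray reflecting at the top interface goes from n = 1.0 toward n = 1.86: a half-wave phase shift.
Ray reflecting at the bottom interface goes from n = 1.86 toward n = 1.48: no phase shift.
Exactly one π shift → a net half-wave offset.
So the condition for constructive reflection is 2 n t = (m + ½) λ.
λ = 2 n t / (m + ½) = 1823 / (m + ½) nm.
m=1: 1215 nm (IR); m=2: 729 nm (visible); m=3: 521 nm (visible); m=4: 405 nm (visible); m=5: 331 nm (UV).

3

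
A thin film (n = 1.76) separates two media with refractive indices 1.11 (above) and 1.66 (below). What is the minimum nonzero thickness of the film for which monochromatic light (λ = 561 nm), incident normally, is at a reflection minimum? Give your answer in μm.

0.159 μm

At the upper boundary (n = 1.11 to n = 1.76) the reflected ray undergoes a half-wave phase shift.
Ray reflecting at the bottom interface goes from n = 1.76 toward n = 1.66: no phase shift.
Exactly one π shift → a net half-wave offset.
With one net inversion, destructive interference in reflection requires 2 n t = m λ.
Minimum nonzero at m = 1: t = λ / (2 n) = 561 / (2 × 1.76) = 159 nm.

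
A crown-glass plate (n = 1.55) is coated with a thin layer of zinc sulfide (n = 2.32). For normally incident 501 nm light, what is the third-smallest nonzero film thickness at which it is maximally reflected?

270 nm

Ray reflecting at the top interface goes from n = 1.0 toward n = 2.32: a half-wave phase shift.
Ray reflecting at the bottom interface goes from n = 2.32 toward n = 1.55: no phase shift.
Net: one phase inversion between the two reflected rays.
So the condition for constructive reflection is 2 n t = (m + ½) λ.
The third-smallest nonzero thickness corresponds to m = 2: t = (m + ½) λ / (2 n) = 2.50 × 501 / (2 × 2.32) = 270 nm.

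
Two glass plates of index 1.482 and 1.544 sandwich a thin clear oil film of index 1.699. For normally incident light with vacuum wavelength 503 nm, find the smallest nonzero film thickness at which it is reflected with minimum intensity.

At the upper boundary (n = 1.482 to n = 1.699) the reflected ray undergoes a half-wave phase shift.
At the lower boundary (n = 1.699 to n = 1.544) the reflected ray undergoes no phase shift.
Net: one phase inversion between the two reflected rays.
With one net inversion, destructive interference in reflection requires 2 n t = m λ.
Minimum nonzero at m = 1: t = λ / (2 n) = 503 / (2 × 1.699) = 148 nm.

148 nm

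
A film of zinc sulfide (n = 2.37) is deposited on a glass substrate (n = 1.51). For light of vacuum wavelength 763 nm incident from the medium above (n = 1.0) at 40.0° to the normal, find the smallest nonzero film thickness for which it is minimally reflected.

167 nm

Top surface (1.0 → 2.37): reflection off a higher-index medium gives a half-wave phase shift.
At the lower boundary (n = 2.37 to n = 1.51) the reflected ray undergoes no phase shift.
Net: one phase inversion between the two reflected rays.
For weak reflection here: 2 n t cos θ_r = m λ.
Snell's law: 1.0 sin 40.0° = 2.37 sin θ_r → sin θ_r = 0.271, cos θ_r = 0.963.
Minimum nonzero at m = 1: t = λ / (2 n cos θ_r) = 763 / (2 × 2.37 × 0.963) = 167 nm.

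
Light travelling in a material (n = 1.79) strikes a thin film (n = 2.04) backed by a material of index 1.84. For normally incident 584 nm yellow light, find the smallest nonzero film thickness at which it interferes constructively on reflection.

Top surface (1.79 → 2.04): reflection off a higher-index medium gives a half-wave phase shift.
Ray reflecting at the bottom interface goes from n = 2.04 toward n = 1.84: no phase shift.
The two reflections differ by half a wavelength.
So the condition for constructive reflection is 2 n t = (m + ½) λ.
Minimum at m = 0: t = λ / (4 n) = 584 / (4 × 2.04) = 71.6 nm.

71.6 nm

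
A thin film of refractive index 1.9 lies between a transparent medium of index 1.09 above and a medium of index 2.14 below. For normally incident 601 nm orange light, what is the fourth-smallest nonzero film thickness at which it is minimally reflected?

At the upper boundary (n = 1.09 to n = 1.9) the reflected ray undergoes a half-wave phase shift.
Ray reflecting at the bottom interface goes from n = 1.9 toward n = 2.14: a half-wave phase shift.
The two reflections carry the same phase change, so no net offset.
With no net inversion, destructive interference in reflection requires 2 n t = (m + ½) λ.
The fourth-smallest nonzero thickness corresponds to m = 3: t = (m + ½) λ / (2 n) = 3.50 × 601 / (2 × 1.9) = 554 nm.

554 nm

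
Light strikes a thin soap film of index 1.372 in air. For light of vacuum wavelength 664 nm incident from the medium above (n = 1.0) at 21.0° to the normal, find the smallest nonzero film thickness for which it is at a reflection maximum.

125 nm

Top surface (1.0 → 1.372): reflection off a higher-index medium gives a half-wave phase shift.
Bottom surface (1.372 → 1.0): reflection off a lower-index medium gives no phase shift.
Exactly one π shift → a net half-wave offset.
So the condition for constructive reflection is 2 n t cos θ_r = (m + ½) λ.
Snell's law: 1.0 sin 21.0° = 1.372 sin θ_r → sin θ_r = 0.261, cos θ_r = 0.965.
Minimum at m = 0: t = λ / (4 n cos θ_r) = 664 / (4 × 1.372 × 0.965) = 125 nm.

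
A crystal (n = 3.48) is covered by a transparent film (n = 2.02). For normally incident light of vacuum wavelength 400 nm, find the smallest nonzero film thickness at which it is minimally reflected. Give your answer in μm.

0.0495 μm

At the upper boundary (n = 1.0 to n = 2.02) the reflected ray undergoes a half-wave phase shift.
At the lower boundary (n = 2.02 to n = 3.48) the reflected ray undergoes a half-wave phase shift.
Net: no relative phase inversion (both shifts match).
For weak reflection here: 2 n t = (m + ½) λ.
Minimum at m = 0: t = λ / (4 n) = 400 / (4 × 2.02) = 49.5 nm.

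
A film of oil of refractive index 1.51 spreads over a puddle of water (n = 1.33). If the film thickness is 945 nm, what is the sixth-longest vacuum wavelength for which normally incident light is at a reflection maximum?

519 nm

At the upper boundary (n = 1.0 to n = 1.51) the reflected ray undergoes a half-wave phase shift.
Bottom surface (1.51 → 1.33): reflection off a lower-index medium gives no phase shift.
Exactly one π shift → a net half-wave offset.
For bright reflection here: 2 n t = (m + ½) λ.
λ = 2 n t / (m + ½). The sixth-longest wavelength is m = 5: λ = 2 × 1.51 × 945 / 5.50 = 519 nm.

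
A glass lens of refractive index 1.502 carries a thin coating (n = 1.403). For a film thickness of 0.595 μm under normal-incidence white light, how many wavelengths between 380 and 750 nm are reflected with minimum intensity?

2

Top surface (1.0 → 1.403): reflection off a higher-index medium gives a half-wave phase shift.
Ray reflecting at the bottom interface goes from n = 1.403 toward n = 1.502: a half-wave phase shift.
The two reflections carry the same phase change, so no net offset.
For minimum reflection here: 2 n t = (m + ½) λ.
λ = 2 n t / (m + ½) = 1670 / (m + ½) nm.
m=1: 1113 nm (IR); m=2: 668 nm (visible); m=3: 477 nm (visible); m=4: 371 nm (UV).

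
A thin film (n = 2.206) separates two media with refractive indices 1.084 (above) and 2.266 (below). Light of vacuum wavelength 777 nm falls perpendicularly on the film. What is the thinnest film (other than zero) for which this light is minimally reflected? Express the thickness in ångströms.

881 Å

At the upper boundary (n = 1.084 to n = 2.206) the reflected ray undergoes a half-wave phase shift.
At the lower boundary (n = 2.206 to n = 2.266) the reflected ray undergoes a half-wave phase shift.
Zero or two π shifts → no net half-wave offset.
So the condition for destructive reflection is 2 n t = (m + ½) λ.
Minimum at m = 0: t = λ / (4 n) = 777 / (4 × 2.206) = 88.1 nm.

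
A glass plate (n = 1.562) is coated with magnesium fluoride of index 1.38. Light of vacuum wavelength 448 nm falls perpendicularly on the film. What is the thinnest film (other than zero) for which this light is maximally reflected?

162 nm

Top surface (1.0 → 1.38): reflection off a higher-index medium gives a half-wave phase shift.
Bottom surface (1.38 → 1.562): reflection off a higher-index medium gives a half-wave phase shift.
Net: no relative phase inversion (both shifts match).
So the condition for constructive reflection is 2 n t = m λ.
Minimum nonzero at m = 1: t = λ / (2 n) = 448 / (2 × 1.38) = 162 nm.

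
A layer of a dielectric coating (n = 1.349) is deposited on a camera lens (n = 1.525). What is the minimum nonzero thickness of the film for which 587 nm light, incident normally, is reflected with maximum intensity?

Ray reflecting at the top interface goes from n = 1.0 toward n = 1.349: a half-wave phase shift.
Bottom surface (1.349 → 1.525): reflection off a higher-index medium gives a half-wave phase shift.
Zero or two π shifts → no net half-wave offset.
So the condition for constructive reflection is 2 n t = m λ.
Minimum nonzero at m = 1: t = λ / (2 n) = 587 / (2 × 1.349) = 218 nm.

218 nm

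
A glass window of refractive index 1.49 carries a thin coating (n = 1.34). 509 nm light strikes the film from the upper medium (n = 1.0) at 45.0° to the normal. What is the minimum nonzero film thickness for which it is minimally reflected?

Ray reflecting at the top interface goes from n = 1.0 toward n = 1.34: a half-wave phase shift.
At the lower boundary (n = 1.34 to n = 1.49) the reflected ray undergoes a half-wave phase shift.
Zero or two π shifts → no net half-wave offset.
For dark reflection here: 2 n t cos θ_r = (m + ½) λ.
Snell's law: 1.0 sin 45.0° = 1.34 sin θ_r → sin θ_r = 0.528, cos θ_r = 0.849.
Minimum at m = 0: t = λ / (4 n cos θ_r) = 509 / (4 × 1.34 × 0.849) = 112 nm.

112 nm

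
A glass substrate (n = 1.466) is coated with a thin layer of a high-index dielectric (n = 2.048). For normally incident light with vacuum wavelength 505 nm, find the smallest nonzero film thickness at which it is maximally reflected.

61.6 nm

At the upper boundary (n = 1.0 to n = 2.048) the reflected ray undergoes a half-wave phase shift.
Bottom surface (2.048 → 1.466): reflection off a lower-index medium gives no phase shift.
Net: one phase inversion between the two reflected rays.
So the condition for constructive reflection is 2 n t = (m + ½) λ.
Minimum at m = 0: t = λ / (4 n) = 505 / (4 × 2.048) = 61.6 nm.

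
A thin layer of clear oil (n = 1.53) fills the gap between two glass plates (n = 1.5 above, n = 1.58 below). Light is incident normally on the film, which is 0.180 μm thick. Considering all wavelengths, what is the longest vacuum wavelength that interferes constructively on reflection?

Top surface (1.5 → 1.53): reflection off a higher-index medium gives a half-wave phase shift.
Ray reflecting at the bottom interface goes from n = 1.53 toward n = 1.58: a half-wave phase shift.
Zero or two π shifts → no net half-wave offset.
For maximum reflection here: 2 n t = m λ.
λ = 2 n t / m. The longest wavelength is m = 1: λ = 2 × 1.53 × 180 / 1.00 = 551 nm.

551 nm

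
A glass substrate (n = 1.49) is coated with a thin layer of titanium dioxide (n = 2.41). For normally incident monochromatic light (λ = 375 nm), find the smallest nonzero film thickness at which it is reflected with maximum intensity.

38.9 nm

At the upper boundary (n = 1.0 to n = 2.41) the reflected ray undergoes a half-wave phase shift.
Bottom surface (2.41 → 1.49): reflection off a lower-index medium gives no phase shift.
Exactly one π shift → a net half-wave offset.
So the condition for constructive reflection is 2 n t = (m + ½) λ.
Minimum at m = 0: t = λ / (4 n) = 375 / (4 × 2.41) = 38.9 nm.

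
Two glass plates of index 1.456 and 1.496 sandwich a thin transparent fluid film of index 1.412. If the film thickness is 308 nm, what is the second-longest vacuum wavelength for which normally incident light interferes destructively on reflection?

Top surface (1.456 → 1.412): reflection off a lower-index medium gives no phase shift.
Bottom surface (1.412 → 1.496): reflection off a higher-index medium gives a half-wave phase shift.
Exactly one π shift → a net half-wave offset.
For weak reflection here: 2 n t = m λ.
λ = 2 n t / m. The second-longest wavelength is m = 2: λ = 2 × 1.412 × 308 / 2.00 = 435 nm.

435 nm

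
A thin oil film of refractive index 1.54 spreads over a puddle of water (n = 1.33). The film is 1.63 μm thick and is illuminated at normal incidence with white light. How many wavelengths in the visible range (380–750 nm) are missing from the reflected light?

Ray reflecting at the top interface goes from n = 1.0 toward n = 1.54: a half-wave phase shift.
At the lower boundary (n = 1.54 to n = 1.33) the reflected ray undergoes no phase shift.
The two reflections differ by half a wavelength.
For dark reflection here: 2 n t = m λ.
λ = 2 n t / m = 5020 / m nm.
m=6: 837 nm (IR); m=7: 717 nm (visible); m=8: 628 nm (visible); m=9: 558 nm (visible); m=10: 502 nm (visible); m=11: 456 nm (visible); m=12: 418 nm (visible); m=13: 386 nm (visible); m=14: 359 nm (UV).

7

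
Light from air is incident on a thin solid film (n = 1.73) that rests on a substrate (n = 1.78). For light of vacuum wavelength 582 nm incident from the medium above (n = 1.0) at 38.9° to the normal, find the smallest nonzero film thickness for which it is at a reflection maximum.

Ray reflecting at the top interface goes from n = 1.0 toward n = 1.73: a half-wave phase shift.
Bottom surface (1.73 → 1.78): reflection off a higher-index medium gives a half-wave phase shift.
The two reflections carry the same phase change, so no net offset.
With no net inversion, constructive interference in reflection requires 2 n t cos θ_r = m λ.
Snell's law: 1.0 sin 38.9° = 1.73 sin θ_r → sin θ_r = 0.363, cos θ_r = 0.932.
Minimum nonzero at m = 1: t = λ / (2 n cos θ_r) = 582 / (2 × 1.73 × 0.932) = 181 nm.

181 nm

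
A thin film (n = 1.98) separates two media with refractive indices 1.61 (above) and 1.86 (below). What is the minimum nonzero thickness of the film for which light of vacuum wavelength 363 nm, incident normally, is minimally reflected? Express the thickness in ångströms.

917 Å

Top surface (1.61 → 1.98): reflection off a higher-index medium gives a half-wave phase shift.
Ray reflecting at the bottom interface goes from n = 1.98 toward n = 1.86: no phase shift.
Net: one phase inversion between the two reflected rays.
With one net inversion, destructive interference in reflection requires 2 n t = m λ.
Minimum nonzero at m = 1: t = λ / (2 n) = 363 / (2 × 1.98) = 91.7 nm.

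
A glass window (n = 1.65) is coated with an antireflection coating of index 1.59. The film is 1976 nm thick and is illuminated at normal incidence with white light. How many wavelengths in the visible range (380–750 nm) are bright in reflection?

At the upper boundary (n = 1.0 to n = 1.59) the reflected ray undergoes a half-wave phase shift.
Bottom surface (1.59 → 1.65): reflection off a higher-index medium gives a half-wave phase shift.
Zero or two π shifts → no net half-wave offset.
For bright reflection here: 2 n t = m λ.
λ = 2 n t / m = 6284 / m nm.
m=8: 785 nm (IR); m=9: 698 nm (visible); m=10: 628 nm (visible); m=11: 571 nm (visible); m=12: 524 nm (visible); m=13: 483 nm (visible); m=14: 449 nm (visible); m=15: 419 nm (visible); m=16: 393 nm (visible); m=17: 370 nm (UV).

8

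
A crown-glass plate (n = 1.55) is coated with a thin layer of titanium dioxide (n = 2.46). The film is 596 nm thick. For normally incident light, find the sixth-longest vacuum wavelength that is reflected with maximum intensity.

At the upper boundary (n = 1.0 to n = 2.46) the reflected ray undergoes a half-wave phase shift.
Ray reflecting at the bottom interface goes from n = 2.46 toward n = 1.55: no phase shift.
The two reflections differ by half a wavelength.
So the condition for constructive reflection is 2 n t = (m + ½) λ.
λ = 2 n t / (m + ½). The sixth-longest wavelength is m = 5: λ = 2 × 2.46 × 596 / 5.50 = 533 nm.

533 nm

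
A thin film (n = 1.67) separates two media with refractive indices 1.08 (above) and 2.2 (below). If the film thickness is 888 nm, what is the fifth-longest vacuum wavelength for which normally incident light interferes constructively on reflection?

593 nm

Ray reflecting at the top interface goes from n = 1.08 toward n = 1.67: a half-wave phase shift.
Ray reflecting at the bottom interface goes from n = 1.67 toward n = 2.2: a half-wave phase shift.
The two reflections carry the same phase change, so no net offset.
So the condition for constructive reflection is 2 n t = m λ.
λ = 2 n t / m. The fifth-longest wavelength is m = 5: λ = 2 × 1.67 × 888 / 5.00 = 593 nm.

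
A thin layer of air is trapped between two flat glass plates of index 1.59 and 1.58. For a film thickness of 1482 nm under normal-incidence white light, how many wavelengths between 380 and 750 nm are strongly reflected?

Ray reflecting at the top interface goes from n = 1.59 toward n = 1.0: no phase shift.
Ray reflecting at the bottom interface goes from n = 1.0 toward n = 1.58: a half-wave phase shift.
The two reflections differ by half a wavelength.
With one net inversion, constructive interference in reflection requires 2 n t = (m + ½) λ.
λ = 2 n t / (m + ½) = 2964 / (m + ½) nm.
m=3: 847 nm (IR); m=4: 659 nm (visible); m=5: 539 nm (visible); m=6: 456 nm (visible); m=7: 395 nm (visible); m=8: 349 nm (UV).

4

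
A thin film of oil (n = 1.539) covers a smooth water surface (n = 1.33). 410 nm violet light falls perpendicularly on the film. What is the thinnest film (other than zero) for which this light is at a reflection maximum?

At the upper boundary (n = 1.0 to n = 1.539) the reflected ray undergoes a half-wave phase shift.
At the lower boundary (n = 1.539 to n = 1.33) the reflected ray undergoes no phase shift.
Net: one phase inversion between the two reflected rays.
For bright reflection here: 2 n t = (m + ½) λ.
Minimum at m = 0: t = λ / (4 n) = 410 / (4 × 1.539) = 66.6 nm.

66.6 nm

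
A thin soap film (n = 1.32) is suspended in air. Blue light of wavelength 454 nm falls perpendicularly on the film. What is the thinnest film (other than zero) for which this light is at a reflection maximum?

86.0 nm

Ray reflecting at the top interface goes from n = 1.0 toward n = 1.32: a half-wave phase shift.
Ray reflecting at the bottom interface goes from n = 1.32 toward n = 1.0: no phase shift.
The two reflections differ by half a wavelength.
For strong reflection here: 2 n t = (m + ½) λ.
Minimum at m = 0: t = λ / (4 n) = 454 / (4 × 1.32) = 86.0 nm.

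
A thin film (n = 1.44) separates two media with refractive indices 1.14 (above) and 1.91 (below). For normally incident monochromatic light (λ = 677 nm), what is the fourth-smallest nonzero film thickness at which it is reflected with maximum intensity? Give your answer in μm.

0.940 μm

At the upper boundary (n = 1.14 to n = 1.44) the reflected ray undergoes a half-wave phase shift.
At the lower boundary (n = 1.44 to n = 1.91) the reflected ray undergoes a half-wave phase shift.
The two reflections carry the same phase change, so no net offset.
For bright reflection here: 2 n t = m λ.
The fourth-smallest nonzero thickness corresponds to m = 4: t = m λ / (2 n) = 4.00 × 677 / (2 × 1.44) = 940 nm.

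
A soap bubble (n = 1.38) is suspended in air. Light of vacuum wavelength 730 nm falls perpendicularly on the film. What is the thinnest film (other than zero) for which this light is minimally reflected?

264 nm

Ray reflecting at the top interface goes from n = 1.0 toward n = 1.38: a half-wave phase shift.
At the lower boundary (n = 1.38 to n = 1.0) the reflected ray undergoes no phase shift.
The two reflections differ by half a wavelength.
For minimum reflection here: 2 n t = m λ.
Minimum nonzero at m = 1: t = λ / (2 n) = 730 / (2 × 1.38) = 264 nm.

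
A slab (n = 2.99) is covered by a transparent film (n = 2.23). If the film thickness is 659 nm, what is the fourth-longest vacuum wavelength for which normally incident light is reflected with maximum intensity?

735 nm

Ray reflecting at the top interface goes from n = 1.0 toward n = 2.23: a half-wave phase shift.
At the lower boundary (n = 2.23 to n = 2.99) the reflected ray undergoes a half-wave phase shift.
Net: no relative phase inversion (both shifts match).
For strong reflection here: 2 n t = m λ.
λ = 2 n t / m. The fourth-longest wavelength is m = 4: λ = 2 × 2.23 × 659 / 4.00 = 735 nm.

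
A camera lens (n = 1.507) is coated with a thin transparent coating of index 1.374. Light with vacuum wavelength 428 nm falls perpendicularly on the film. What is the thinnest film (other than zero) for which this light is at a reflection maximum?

156 nm

Ray reflecting at the top interface goes from n = 1.0 toward n = 1.374: a half-wave phase shift.
Ray reflecting at the bottom interface goes from n = 1.374 toward n = 1.507: a half-wave phase shift.
Zero or two π shifts → no net half-wave offset.
For maximum reflection here: 2 n t = m λ.
Minimum nonzero at m = 1: t = λ / (2 n) = 428 / (2 × 1.374) = 156 nm.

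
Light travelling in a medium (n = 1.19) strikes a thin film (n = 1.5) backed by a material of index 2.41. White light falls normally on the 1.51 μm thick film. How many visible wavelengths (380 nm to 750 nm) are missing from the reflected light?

6

Top surface (1.19 → 1.5): reflection off a higher-index medium gives a half-wave phase shift.
Ray reflecting at the bottom interface goes from n = 1.5 toward n = 2.41: a half-wave phase shift.
Net: no relative phase inversion (both shifts match).
So the condition for destructive reflection is 2 n t = (m + ½) λ.
λ = 2 n t / (m + ½) = 4530 / (m + ½) nm.
m=5: 824 nm (IR); m=6: 697 nm (visible); m=7: 604 nm (visible); m=8: 533 nm (visible); m=9: 477 nm (visible); m=10: 431 nm (visible); m=11: 394 nm (visible); m=12: 362 nm (UV).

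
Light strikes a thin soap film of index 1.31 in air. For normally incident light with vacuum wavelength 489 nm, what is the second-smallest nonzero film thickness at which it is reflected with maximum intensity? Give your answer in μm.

Ray reflecting at the top interface goes from n = 1.0 toward n = 1.31: a half-wave phase shift.
Ray reflecting at the bottom interface goes from n = 1.31 toward n = 1.0: no phase shift.
Net: one phase inversion between the two reflected rays.
So the condition for constructive reflection is 2 n t = (m + ½) λ.
The second-smallest nonzero thickness corresponds to m = 1: t = (m + ½) λ / (2 n) = 1.50 × 489 / (2 × 1.31) = 280 nm.

0.280 μm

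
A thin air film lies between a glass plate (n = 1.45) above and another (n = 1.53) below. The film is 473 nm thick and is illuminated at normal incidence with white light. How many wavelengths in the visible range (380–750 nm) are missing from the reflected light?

1

At the upper boundary (n = 1.45 to n = 1.0) the reflected ray undergoes no phase shift.
At the lower boundary (n = 1.0 to n = 1.53) the reflected ray undergoes a half-wave phase shift.
Exactly one π shift → a net half-wave offset.
For minimum reflection here: 2 n t = m λ.
λ = 2 n t / m = 946 / m nm.
m=1: 946 nm (IR); m=2: 473 nm (visible); m=3: 315 nm (UV).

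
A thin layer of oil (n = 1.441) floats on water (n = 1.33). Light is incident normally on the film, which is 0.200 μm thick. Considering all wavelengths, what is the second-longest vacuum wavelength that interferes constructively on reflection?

384 nm

Ray reflecting at the top interface goes from n = 1.0 toward n = 1.441: a half-wave phase shift.
At the lower boundary (n = 1.441 to n = 1.33) the reflected ray undergoes no phase shift.
Net: one phase inversion between the two reflected rays.
So the condition for constructive reflection is 2 n t = (m + ½) λ.
λ = 2 n t / (m + ½). The second-longest wavelength is m = 1: λ = 2 × 1.441 × 200 / 1.50 = 384 nm.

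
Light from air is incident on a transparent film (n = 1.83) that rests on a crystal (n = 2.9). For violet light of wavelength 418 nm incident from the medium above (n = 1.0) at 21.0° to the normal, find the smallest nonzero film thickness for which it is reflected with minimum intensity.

58.2 nm

Ray reflecting at the top interface goes from n = 1.0 toward n = 1.83: a half-wave phase shift.
Ray reflecting at the bottom interface goes from n = 1.83 toward n = 2.9: a half-wave phase shift.
Zero or two π shifts → no net half-wave offset.
With no net inversion, destructive interference in reflection requires 2 n t cos θ_r = (m + ½) λ.
Snell's law: 1.0 sin 21.0° = 1.83 sin θ_r → sin θ_r = 0.196, cos θ_r = 0.981.
Minimum at m = 0: t = λ / (4 n cos θ_r) = 418 / (4 × 1.83 × 0.981) = 58.2 nm.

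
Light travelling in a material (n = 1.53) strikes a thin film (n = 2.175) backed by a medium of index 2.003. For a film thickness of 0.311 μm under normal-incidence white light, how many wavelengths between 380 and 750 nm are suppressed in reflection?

2

Ray reflecting at the top interface goes from n = 1.53 toward n = 2.175: a half-wave phase shift.
At the lower boundary (n = 2.175 to n = 2.003) the reflected ray undergoes no phase shift.
Net: one phase inversion between the two reflected rays.
With one net inversion, destructive interference in reflection requires 2 n t = m λ.
λ = 2 n t / m = 1353 / m nm.
m=1: 1353 nm (IR); m=2: 676 nm (visible); m=3: 451 nm (visible); m=4: 338 nm (UV).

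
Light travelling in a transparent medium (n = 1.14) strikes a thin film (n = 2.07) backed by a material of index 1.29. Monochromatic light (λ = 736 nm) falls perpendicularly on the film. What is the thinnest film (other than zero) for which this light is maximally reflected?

88.9 nm

At the upper boundary (n = 1.14 to n = 2.07) the reflected ray undergoes a half-wave phase shift.
Bottom surface (2.07 → 1.29): reflection off a lower-index medium gives no phase shift.
Net: one phase inversion between the two reflected rays.
So the condition for constructive reflection is 2 n t = (m + ½) λ.
Minimum at m = 0: t = λ / (4 n) = 736 / (4 × 2.07) = 88.9 nm.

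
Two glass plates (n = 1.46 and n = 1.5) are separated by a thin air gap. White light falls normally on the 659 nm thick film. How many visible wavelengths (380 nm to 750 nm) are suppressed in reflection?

2

Ray reflecting at the top interface goes from n = 1.46 toward n = 1.0: no phase shift.
At the lower boundary (n = 1.0 to n = 1.5) the reflected ray undergoes a half-wave phase shift.
Net: one phase inversion between the two reflected rays.
With one net inversion, destructive interference in reflection requires 2 n t = m λ.
λ = 2 n t / m = 1318 / m nm.
m=1: 1318 nm (IR); m=2: 659 nm (visible); m=3: 439 nm (visible); m=4: 330 nm (UV).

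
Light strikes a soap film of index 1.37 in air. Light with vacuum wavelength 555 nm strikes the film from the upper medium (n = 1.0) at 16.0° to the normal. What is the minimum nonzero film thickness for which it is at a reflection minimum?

207 nm

At the upper boundary (n = 1.0 to n = 1.37) the reflected ray undergoes a half-wave phase shift.
At the lower boundary (n = 1.37 to n = 1.0) the reflected ray undergoes no phase shift.
Exactly one π shift → a net half-wave offset.
For minimum reflection here: 2 n t cos θ_r = m λ.
Snell's law: 1.0 sin 16.0° = 1.37 sin θ_r → sin θ_r = 0.201, cos θ_r = 0.980.
Minimum nonzero at m = 1: t = λ / (2 n cos θ_r) = 555 / (2 × 1.37 × 0.980) = 207 nm.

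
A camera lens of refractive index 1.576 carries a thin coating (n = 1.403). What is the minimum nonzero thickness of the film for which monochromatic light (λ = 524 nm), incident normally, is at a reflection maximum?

At the upper boundary (n = 1.0 to n = 1.403) the reflected ray undergoes a half-wave phase shift.
Bottom surface (1.403 → 1.576): reflection off a higher-index medium gives a half-wave phase shift.
The two reflections carry the same phase change, so no net offset.
So the condition for constructive reflection is 2 n t = m λ.
Minimum nonzero at m = 1: t = λ / (2 n) = 524 / (2 × 1.403) = 187 nm.

187 nm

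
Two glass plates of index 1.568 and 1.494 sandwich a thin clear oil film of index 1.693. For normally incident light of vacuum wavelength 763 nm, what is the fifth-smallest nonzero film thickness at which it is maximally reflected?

1014 nm

At the upper boundary (n = 1.568 to n = 1.693) the reflected ray undergoes a half-wave phase shift.
Ray reflecting at the bottom interface goes from n = 1.693 toward n = 1.494: no phase shift.
The two reflections differ by half a wavelength.
With one net inversion, constructive interference in reflection requires 2 n t = (m + ½) λ.
The fifth-smallest nonzero thickness corresponds to m = 4: t = (m + ½) λ / (2 n) = 4.50 × 763 / (2 × 1.693) = 1014 nm.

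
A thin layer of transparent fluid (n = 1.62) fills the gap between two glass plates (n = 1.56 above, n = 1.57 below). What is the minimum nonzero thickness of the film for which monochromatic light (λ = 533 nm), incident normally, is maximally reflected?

Ray reflecting at the top interface goes from n = 1.56 toward n = 1.62: a half-wave phase shift.
Ray reflecting at the bottom interface goes from n = 1.62 toward n = 1.57: no phase shift.
Exactly one π shift → a net half-wave offset.
For maximum reflection here: 2 n t = (m + ½) λ.
Minimum at m = 0: t = λ / (4 n) = 533 / (4 × 1.62) = 82.3 nm.

82.3 nm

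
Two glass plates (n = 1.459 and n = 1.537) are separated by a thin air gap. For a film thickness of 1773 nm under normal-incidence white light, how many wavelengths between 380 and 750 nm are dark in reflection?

5

Ray reflecting at the top interface goes from n = 1.459 toward n = 1.0: no phase shift.
Bottom surface (1.0 → 1.537): reflection off a higher-index medium gives a half-wave phase shift.
Exactly one π shift → a net half-wave offset.
So the condition for destructive reflection is 2 n t = m λ.
λ = 2 n t / m = 3546 / m nm.
m=4: 887 nm (IR); m=5: 709 nm (visible); m=6: 591 nm (visible); m=7: 507 nm (visible); m=8: 443 nm (visible); m=9: 394 nm (visible); m=10: 355 nm (UV).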